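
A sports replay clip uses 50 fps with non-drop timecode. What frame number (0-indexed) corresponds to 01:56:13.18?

Total seconds to the label: (1 × 3600 + 56 × 60 + 13) = 6973.
Frame index = 6973 × 50 + 18 = 348668.

frame 348668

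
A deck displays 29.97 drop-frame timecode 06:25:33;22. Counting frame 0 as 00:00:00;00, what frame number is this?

693318

Complete 10-minute blocks: 38, each 17982 frames → 683316.
Remaining 5 whole minutes in the current block: 1800 + 4 × 1798 = 8992 frames.
Within the current minute: 33 × 30 + 22 − 2 = 1010 (labels ;00/;01 skipped at this minute). Total = 683316 + 8992 + 1010 = 693318.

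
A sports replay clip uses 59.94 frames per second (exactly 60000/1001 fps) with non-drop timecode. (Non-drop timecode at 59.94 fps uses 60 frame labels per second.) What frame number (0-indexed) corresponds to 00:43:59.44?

158384

Total seconds to the label: (0 × 3600 + 43 × 60 + 59) = 2639.
Frame index = 2639 × 60 + 44 = 158384.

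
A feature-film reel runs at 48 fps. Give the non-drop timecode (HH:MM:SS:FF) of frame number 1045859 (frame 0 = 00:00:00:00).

1045859 ÷ 48 = 21788 full seconds, remainder 35 frames.
21788 s = 6 h 3 min 8 s.
Timecode: 06:03:08:35.

06:03:08:35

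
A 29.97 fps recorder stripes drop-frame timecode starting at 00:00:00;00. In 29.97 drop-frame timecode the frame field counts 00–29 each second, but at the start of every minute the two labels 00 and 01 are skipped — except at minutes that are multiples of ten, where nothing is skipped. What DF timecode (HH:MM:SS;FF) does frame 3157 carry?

00:01:45;09

Ten DF minutes hold 17982 frames, so frame 3157 lies in block 0 (frames 0–17981) with 3157 frames into that block.
The block's first minute is 1800 frames and the rest 1798 each; 3157 frames reaches minute 1, so 0 × 18 + 1 × 2 = 2 labels have been skipped so far.
Adding those back, label number 3157 + 2 = 3159 at 30 labels/s is 105 s + 9 f = 0 h 1 min 45 s frame 9, i.e. 00:01:45;09.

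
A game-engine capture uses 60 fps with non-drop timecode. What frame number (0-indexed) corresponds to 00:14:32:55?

52375

Total seconds to the label: (0 × 3600 + 14 × 60 + 32) = 872.
Frame index = 872 × 60 + 55 = 52375.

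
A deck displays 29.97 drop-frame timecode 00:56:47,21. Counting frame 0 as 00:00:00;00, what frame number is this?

102129

Complete 10-minute blocks: 5, each 17982 frames → 89910.
Remaining 6 whole minutes in the current block: 1800 + 5 × 1798 = 10790 frames.
Within the current minute: 47 × 30 + 21 − 2 = 1429 (labels ;00/;01 skipped at this minute). Total = 89910 + 10790 + 1429 = 102129.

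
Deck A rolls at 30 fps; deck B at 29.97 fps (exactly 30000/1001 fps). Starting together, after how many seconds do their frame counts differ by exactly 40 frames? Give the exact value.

4004/3 seconds

The gap grows by |30000/1001 − 30| = 30/1001 frames per second.
Time for a 40-frame gap: 40 ÷ (30/1001) = 4004/3 s.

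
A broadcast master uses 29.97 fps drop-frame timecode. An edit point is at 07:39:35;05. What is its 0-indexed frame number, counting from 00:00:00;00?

826427

As if non-drop at 30 labels/s: (7 × 3600 + 39 × 60 + 35) × 30 + 5 = 827255.
Minute boundaries passed: 459; those not divisible by 10: 459 − 45 = 414; dropped labels = 2 × 414 = 828.
Actual frame index = 827255 − 828 = 826427.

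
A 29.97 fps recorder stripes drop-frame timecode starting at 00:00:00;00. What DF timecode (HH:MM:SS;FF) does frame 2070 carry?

00:01:09;02

Each 10-minute DF block holds 10 × 60 × 30 − 9 × 2 = 17982 frames. 2070 ÷ 17982 → 0 full blocks, remainder 2070.
Within the partial block the first minute is 1800 frames and each further minute 1798, so 1 further minute boundary passed. Total skipped labels = 18 × 0 + 2 × 1 = 2.
Non-drop label index = 2070 + 2 = 2072; at 30 labels/s that is 00:01:09:02, i.e. DF 00:01:09;02.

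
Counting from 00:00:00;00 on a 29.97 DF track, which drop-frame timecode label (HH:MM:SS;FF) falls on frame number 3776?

Each 10-minute DF block holds 10 × 60 × 30 − 9 × 2 = 17982 frames. 3776 ÷ 17982 → 0 full blocks, remainder 3776.
Within the partial block the first minute is 1800 frames and each further minute 1798, so 2 further minute boundaries passed. Total skipped labels = 18 × 0 + 2 × 2 = 4.
Non-drop label index = 3776 + 4 = 3780; at 30 labels/s that is 00:02:06:00, i.e. DF 00:02:06;00.

00:02:06;00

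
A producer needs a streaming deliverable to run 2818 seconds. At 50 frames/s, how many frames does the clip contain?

140900 frames

Frames = 2818 × 50 = 140900.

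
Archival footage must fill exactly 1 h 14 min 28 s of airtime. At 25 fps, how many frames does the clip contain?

111700 frames

1 h 14 min 28 s = 4468 s.
Frames = 4468 × 25 = 111700.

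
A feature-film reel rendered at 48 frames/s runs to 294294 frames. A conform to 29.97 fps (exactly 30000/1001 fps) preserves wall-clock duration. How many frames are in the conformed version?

183750 frames

Target frames = source frames × (target rate / source rate) = 294294 × (30000/1001)/(48) = 294294 × 625/1001 = 183750.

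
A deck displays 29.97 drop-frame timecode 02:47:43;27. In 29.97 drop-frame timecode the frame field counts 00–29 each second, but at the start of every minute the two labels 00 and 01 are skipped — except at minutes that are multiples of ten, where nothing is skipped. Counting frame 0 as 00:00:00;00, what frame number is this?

Complete 10-minute blocks: 16, each 17982 frames → 287712.
Remaining 7 whole minutes in the current block: 1800 + 6 × 1798 = 12588 frames.
Within the current minute: 43 × 30 + 27 − 2 = 1315 (labels ;00/;01 skipped at this minute). Total = 287712 + 12588 + 1315 = 301615.

301615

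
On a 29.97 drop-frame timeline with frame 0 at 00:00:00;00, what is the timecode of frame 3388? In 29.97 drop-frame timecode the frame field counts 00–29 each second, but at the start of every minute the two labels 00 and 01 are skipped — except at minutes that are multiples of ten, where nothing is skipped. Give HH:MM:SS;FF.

Each 10-minute DF block holds 10 × 60 × 30 − 9 × 2 = 17982 frames. 3388 ÷ 17982 → 0 full blocks, remainder 3388.
Within the partial block the first minute is 1800 frames and each further minute 1798, so 1 further minute boundary passed. Total skipped labels = 18 × 0 + 2 × 1 = 2.
Non-drop label index = 3388 + 2 = 3390; at 30 labels/s that is 00:01:53:00, i.e. DF 00:01:53;00.

00:01:53;00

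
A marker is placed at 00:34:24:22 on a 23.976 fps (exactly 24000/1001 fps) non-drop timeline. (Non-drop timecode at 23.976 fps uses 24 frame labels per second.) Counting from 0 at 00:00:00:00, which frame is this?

Total seconds to the label: (0 × 3600 + 34 × 60 + 24) = 2064.
Frame index = 2064 × 24 + 22 = 49558.

49558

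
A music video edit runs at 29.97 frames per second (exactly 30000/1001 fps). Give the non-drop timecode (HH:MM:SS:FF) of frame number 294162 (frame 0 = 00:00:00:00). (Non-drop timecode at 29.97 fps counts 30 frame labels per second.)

294162 ÷ 30 = 9805 full seconds, remainder 12 frames.
9805 s = 2 h 43 min 25 s.
Timecode: 02:43:25:12.

02:43:25:12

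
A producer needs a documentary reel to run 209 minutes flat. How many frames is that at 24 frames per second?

300960 frames

209 min = 12540 s.
Frames = 12540 × 24 = 300960.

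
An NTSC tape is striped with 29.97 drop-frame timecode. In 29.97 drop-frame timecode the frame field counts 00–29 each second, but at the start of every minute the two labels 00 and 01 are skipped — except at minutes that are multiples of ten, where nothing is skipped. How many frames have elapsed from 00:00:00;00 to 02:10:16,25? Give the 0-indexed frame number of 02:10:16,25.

234271

Complete 10-minute blocks: 13, each 17982 frames → 233766.
Remaining 0 whole minutes in the current block: 0 frames.
Within the current minute: 16 × 30 + 25 = 505. Total = 233766 + 0 + 505 = 234271.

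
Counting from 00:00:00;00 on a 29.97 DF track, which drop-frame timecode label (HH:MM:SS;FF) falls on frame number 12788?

Ten DF minutes hold 17982 frames, so frame 12788 lies in block 0 (frames 0–17981) with 12788 frames into that block.
The block's first minute is 1800 frames and the rest 1798 each; 12788 frames reaches minute 7, so 0 × 18 + 7 × 2 = 14 labels have been skipped so far.
Adding those back, label number 12788 + 14 = 12802 at 30 labels/s is 426 s + 22 f = 0 h 7 min 6 s frame 22, i.e. 00:07:06;22.

00:07:06;22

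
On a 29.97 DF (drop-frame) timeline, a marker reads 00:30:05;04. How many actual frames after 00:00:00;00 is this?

54100

As if non-drop at 30 labels/s: (0 × 3600 + 30 × 60 + 5) × 30 + 4 = 54154.
Minute boundaries passed: 30; those not divisible by 10: 30 − 3 = 27; dropped labels = 2 × 27 = 54.
Actual frame index = 54154 − 54 = 54100.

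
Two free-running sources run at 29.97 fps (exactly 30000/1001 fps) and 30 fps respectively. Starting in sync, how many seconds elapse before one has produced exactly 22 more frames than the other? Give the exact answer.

The gap grows by |30 − 30000/1001| = 30/1001 frames per second.
Time for a 22-frame gap: 22 ÷ (30/1001) = 11011/15 s.

11011/15 seconds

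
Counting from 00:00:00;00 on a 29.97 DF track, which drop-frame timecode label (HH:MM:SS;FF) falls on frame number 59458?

Each 10-minute DF block holds 10 × 60 × 30 − 9 × 2 = 17982 frames. 59458 ÷ 17982 → 3 full blocks, remainder 5512.
Within the partial block the first minute is 1800 frames and each further minute 1798, so 3 further minute boundaries passed. Total skipped labels = 18 × 3 + 2 × 3 = 60.
Non-drop label index = 59458 + 60 = 59518; at 30 labels/s that is 00:33:03:28, i.e. DF 00:33:03;28.

00:33:03;28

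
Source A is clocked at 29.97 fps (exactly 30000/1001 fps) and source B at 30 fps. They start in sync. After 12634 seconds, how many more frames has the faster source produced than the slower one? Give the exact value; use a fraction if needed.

379020/1001 frames

A emits 30000/1001 × 12634 = 379020000/1001 frames; B emits 30 × 12634 = 379020.
Difference = 379020/1001 frames (≈ 378.6414); B is ahead of A.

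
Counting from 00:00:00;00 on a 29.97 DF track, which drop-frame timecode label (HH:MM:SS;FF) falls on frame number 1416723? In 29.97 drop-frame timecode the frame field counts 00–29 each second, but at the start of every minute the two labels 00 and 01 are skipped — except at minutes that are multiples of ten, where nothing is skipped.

Ten DF minutes hold 17982 frames, so frame 1416723 lies in block 78 (frames 1402596–1420577) with 14127 frames into that block.
The block's first minute is 1800 frames and the rest 1798 each; 14127 frames reaches minute 7, so 78 × 18 + 7 × 2 = 1418 labels have been skipped so far.
Adding those back, label number 1416723 + 1418 = 1418141 at 30 labels/s is 47271 s + 11 f = 13 h 7 min 51 s frame 11, i.e. 13:07:51;11.

13:07:51;11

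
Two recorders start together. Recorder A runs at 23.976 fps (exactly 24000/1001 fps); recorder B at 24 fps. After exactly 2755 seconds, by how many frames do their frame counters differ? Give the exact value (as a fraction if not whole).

66120/1001 frames

A emits 24000/1001 × 2755 = 66120000/1001 frames; B emits 24 × 2755 = 66120.
Difference = 66120/1001 frames (≈ 66.0539); B is ahead of A.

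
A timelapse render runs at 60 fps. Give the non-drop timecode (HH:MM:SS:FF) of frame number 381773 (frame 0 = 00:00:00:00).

01:46:02:53

381773 ÷ 60 = 6362 full seconds, remainder 53 frames.
6362 s = 1 h 46 min 2 s.
Timecode: 01:46:02:53.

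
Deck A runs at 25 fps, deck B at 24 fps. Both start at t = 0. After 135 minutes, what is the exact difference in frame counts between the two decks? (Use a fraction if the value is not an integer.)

135 min = 8100 s.
A emits 25 × 8100 = 202500 frames; B emits 24 × 8100 = 194400.
Difference = 8100 frames; B is behind A.

8100 frames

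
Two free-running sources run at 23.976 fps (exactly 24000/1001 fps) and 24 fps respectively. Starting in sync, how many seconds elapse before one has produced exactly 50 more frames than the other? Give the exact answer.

The gap grows by |24 − 24000/1001| = 24/1001 frames per second.
Time for a 50-frame gap: 50 ÷ (24/1001) = 25025/12 s.

25025/12 seconds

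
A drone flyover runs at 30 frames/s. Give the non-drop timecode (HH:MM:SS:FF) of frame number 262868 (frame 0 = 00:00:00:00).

02:26:02:08

262868 ÷ 30 = 8762 full seconds, remainder 8 frames.
8762 s = 2 h 26 min 2 s.
Timecode: 02:26:02:08.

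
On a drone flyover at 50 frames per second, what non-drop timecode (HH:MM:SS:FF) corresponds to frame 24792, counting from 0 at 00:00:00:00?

24792 ÷ 50 = 495 full seconds, remainder 42 frames.
495 s = 0 h 8 min 15 s.
Timecode: 00:08:15:42.

00:08:15:42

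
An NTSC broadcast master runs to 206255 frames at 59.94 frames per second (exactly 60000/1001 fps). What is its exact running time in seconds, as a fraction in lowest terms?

Running time = 206255 ÷ (60000/1001) = 206255 × 1001/60000 = 41292251/12000 s.

41292251/12000 seconds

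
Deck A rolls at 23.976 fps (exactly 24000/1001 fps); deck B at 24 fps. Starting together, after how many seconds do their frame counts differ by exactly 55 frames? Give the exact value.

The gap grows by |24 − 24000/1001| = 24/1001 frames per second.
Time for a 55-frame gap: 55 ÷ (24/1001) = 55055/24 s.

55055/24 seconds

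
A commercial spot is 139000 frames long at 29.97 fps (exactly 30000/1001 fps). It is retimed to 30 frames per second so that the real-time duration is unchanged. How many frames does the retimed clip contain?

139139 frames

Target frames = source frames × (target rate / source rate) = 139000 × (30)/(30000/1001) = 139000 × 1001/1000 = 139139.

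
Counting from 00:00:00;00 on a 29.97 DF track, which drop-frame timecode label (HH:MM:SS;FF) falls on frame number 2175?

Ten DF minutes hold 17982 frames, so frame 2175 lies in block 0 (frames 0–17981) with 2175 frames into that block.
The block's first minute is 1800 frames and the rest 1798 each; 2175 frames reaches minute 1, so 0 × 18 + 1 × 2 = 2 labels have been skipped so far.
Adding those back, label number 2175 + 2 = 2177 at 30 labels/s is 72 s + 17 f = 0 h 1 min 12 s frame 17, i.e. 00:01:12;17.

00:01:12;17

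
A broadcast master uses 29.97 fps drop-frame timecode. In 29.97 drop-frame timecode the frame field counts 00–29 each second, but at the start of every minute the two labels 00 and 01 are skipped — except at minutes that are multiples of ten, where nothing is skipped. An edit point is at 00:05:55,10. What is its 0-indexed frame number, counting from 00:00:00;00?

10650

As if non-drop at 30 labels/s: (0 × 3600 + 5 × 60 + 55) × 30 + 10 = 10660.
Minute boundaries passed: 5; those not divisible by 10: 5 − 0 = 5; dropped labels = 2 × 5 = 10.
Actual frame index = 10660 − 10 = 10650.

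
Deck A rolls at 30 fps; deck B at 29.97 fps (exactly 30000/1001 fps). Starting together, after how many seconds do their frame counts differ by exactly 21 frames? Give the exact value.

The gap grows by |30000/1001 − 30| = 30/1001 frames per second.
Time for a 21-frame gap: 21 ÷ (30/1001) = 700.7 s.

700.7 seconds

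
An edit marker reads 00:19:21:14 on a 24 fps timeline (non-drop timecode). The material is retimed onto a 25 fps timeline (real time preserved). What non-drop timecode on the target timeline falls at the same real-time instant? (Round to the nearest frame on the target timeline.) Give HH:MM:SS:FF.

00:19:21:15

Source frame index: (0×3600 + 19×60 + 21) × 24 + 14 = 27878.
Real time: 27878 / (24) = 13939/12 s.
Target frame: (13939/12) × (25) = 348475/12 ≈ 29039.583 → 29040.
At 25 labels/s: frame 29040 → 00:19:21:15.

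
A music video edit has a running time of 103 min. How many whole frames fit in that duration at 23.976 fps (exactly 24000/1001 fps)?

103 min = 6180 s.
Frames = 6180 × 24000/1001 = 148320000/1001 ≈ 148171.8282.
Complete frames: 148171.

148171 frames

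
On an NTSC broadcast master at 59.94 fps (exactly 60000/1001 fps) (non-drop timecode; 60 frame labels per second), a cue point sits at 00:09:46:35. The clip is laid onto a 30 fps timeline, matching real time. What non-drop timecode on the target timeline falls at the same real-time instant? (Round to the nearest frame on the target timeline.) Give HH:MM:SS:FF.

Source frame index: (0×3600 + 9×60 + 46) × 60 + 35 = 35195.
Real time: 35195 / (60000/1001) = 7046039/12000 s.
Target frame: (7046039/12000) × (30) = 7046039/400 ≈ 17615.097 → 17615.
At 30 labels/s: frame 17615 → 00:09:47:05.

00:09:47:05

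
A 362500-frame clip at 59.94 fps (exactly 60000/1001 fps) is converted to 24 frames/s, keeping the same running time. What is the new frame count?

Target frames = source frames × (target rate / source rate) = 362500 × (24)/(60000/1001) = 362500 × 1001/2500 = 145145.

145145 frames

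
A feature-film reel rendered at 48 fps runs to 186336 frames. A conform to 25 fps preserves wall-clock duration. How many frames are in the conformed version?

Target frames = source frames × (target rate / source rate) = 186336 × (25)/(48) = 186336 × 25/48 = 97050.

97050 frames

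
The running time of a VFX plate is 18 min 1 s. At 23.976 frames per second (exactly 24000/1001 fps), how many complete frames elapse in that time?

25918 frames

18 min 1 s = 1081 s.
Frames = 1081 × 24000/1001 = 25944000/1001 ≈ 25918.0819.
Complete frames: 25918.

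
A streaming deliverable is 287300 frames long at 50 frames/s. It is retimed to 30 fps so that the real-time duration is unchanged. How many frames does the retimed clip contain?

Target frames = source frames × (target rate / source rate) = 287300 × (30)/(50) = 287300 × 3/5 = 172380.

172380 frames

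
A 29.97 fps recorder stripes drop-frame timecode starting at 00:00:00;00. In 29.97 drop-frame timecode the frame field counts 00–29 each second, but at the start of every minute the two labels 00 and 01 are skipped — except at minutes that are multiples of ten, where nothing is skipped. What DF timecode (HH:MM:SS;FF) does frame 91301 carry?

00:50:46;11

Each 10-minute DF block holds 10 × 60 × 30 − 9 × 2 = 17982 frames. 91301 ÷ 17982 → 5 full blocks, remainder 1391.
Within the partial block the first minute is 1800 frames and each further minute 1798, so 0 further minute boundaries passed. Total skipped labels = 18 × 5 + 2 × 0 = 90.
Non-drop label index = 91301 + 90 = 91391; at 30 labels/s that is 00:50:46:11, i.e. DF 00:50:46;11.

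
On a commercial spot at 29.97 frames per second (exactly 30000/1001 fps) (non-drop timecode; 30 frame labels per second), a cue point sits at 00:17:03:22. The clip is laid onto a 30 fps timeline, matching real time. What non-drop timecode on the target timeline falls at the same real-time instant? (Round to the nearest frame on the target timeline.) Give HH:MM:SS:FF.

00:17:04:23

Source frame index: (0×3600 + 17×60 + 3) × 30 + 22 = 30712.
Real time: 30712 / (30000/1001) = 3842839/3750 s.
Target frame: (3842839/3750) × (30) = 3842839/125 ≈ 30742.712 → 30743.
At 30 labels/s: frame 30743 → 00:17:04:23.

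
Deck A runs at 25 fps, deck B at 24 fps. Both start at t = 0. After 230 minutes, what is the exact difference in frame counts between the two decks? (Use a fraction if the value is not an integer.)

230 min = 13800 s.
A emits 25 × 13800 = 345000 frames; B emits 24 × 13800 = 331200.
Difference = 13800 frames; B is behind A.

13800 frames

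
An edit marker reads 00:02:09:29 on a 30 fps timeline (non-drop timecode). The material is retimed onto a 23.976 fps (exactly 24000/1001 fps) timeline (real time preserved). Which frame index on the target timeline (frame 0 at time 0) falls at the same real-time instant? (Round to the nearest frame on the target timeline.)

frame 3116

Source frame index: (0×3600 + 2×60 + 9) × 30 + 29 = 3899.
Real time: 3899 / (30) = 3899/30 s.
Target frame: (3899/30) × (24000/1001) = 445600/143 ≈ 3116.084 → 3116.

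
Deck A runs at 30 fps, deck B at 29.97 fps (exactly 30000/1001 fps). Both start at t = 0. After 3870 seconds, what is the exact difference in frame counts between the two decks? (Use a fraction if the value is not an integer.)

A emits 30 × 3870 = 116100 frames; B emits 30000/1001 × 3870 = 116100000/1001.
Difference = 116100/1001 frames (≈ 115.9840); B is behind A.

116100/1001 frames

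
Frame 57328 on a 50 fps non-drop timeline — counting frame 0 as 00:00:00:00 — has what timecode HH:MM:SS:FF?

00:19:06:28

57328 ÷ 50 = 1146 full seconds, remainder 28 frames.
1146 s = 0 h 19 min 6 s.
Timecode: 00:19:06:28.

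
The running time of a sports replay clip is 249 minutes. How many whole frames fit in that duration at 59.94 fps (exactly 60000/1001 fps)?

895504 frames

249 min = 14940 s.
Frames = 14940 × 60000/1001 = 896400000/1001 ≈ 895504.4955.
Complete frames: 895504.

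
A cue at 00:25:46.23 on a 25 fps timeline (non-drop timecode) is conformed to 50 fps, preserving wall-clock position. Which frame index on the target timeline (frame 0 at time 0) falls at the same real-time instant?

frame 77346

Source frame index: (0×3600 + 25×60 + 46) × 25 + 23 = 38673.
Real time: 38673 / (25) = 38673/25 s.
Target frame: (38673/25) × (50) = 77346.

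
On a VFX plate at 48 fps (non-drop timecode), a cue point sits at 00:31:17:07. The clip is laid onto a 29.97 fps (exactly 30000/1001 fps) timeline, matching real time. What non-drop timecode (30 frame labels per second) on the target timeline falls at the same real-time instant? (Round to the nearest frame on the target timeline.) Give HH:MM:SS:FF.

00:31:15:08

Source frame index: (0×3600 + 31×60 + 17) × 48 + 7 = 90103.
Real time: 90103 / (48) = 90103/48 s.
Target frame: (90103/48) × (30000/1001) = 4331875/77 ≈ 56258.117 → 56258.
At 30 labels/s: frame 56258 → 00:31:15:08.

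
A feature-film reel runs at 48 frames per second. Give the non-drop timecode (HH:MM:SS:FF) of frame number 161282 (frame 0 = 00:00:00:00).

161282 ÷ 48 = 3360 full seconds, remainder 2 frames.
3360 s = 0 h 56 min 0 s.
Timecode: 00:56:00:02.

00:56:00:02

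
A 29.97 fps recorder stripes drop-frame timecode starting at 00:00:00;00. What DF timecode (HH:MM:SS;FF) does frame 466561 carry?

Each 10-minute DF block holds 10 × 60 × 30 − 9 × 2 = 17982 frames. 466561 ÷ 17982 → 25 full blocks, remainder 17011.
Within the partial block the first minute is 1800 frames and each further minute 1798, so 9 further minute boundaries passed. Total skipped labels = 18 × 25 + 2 × 9 = 468.
Non-drop label index = 466561 + 468 = 467029; at 30 labels/s that is 04:19:27:19, i.e. DF 04:19:27;19.

04:19:27;19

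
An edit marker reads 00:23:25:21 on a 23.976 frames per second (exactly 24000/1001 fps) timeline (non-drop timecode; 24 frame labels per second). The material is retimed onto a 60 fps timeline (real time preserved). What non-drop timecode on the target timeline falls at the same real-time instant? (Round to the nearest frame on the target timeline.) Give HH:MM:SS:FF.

Source frame index: (0×3600 + 23×60 + 25) × 24 + 21 = 33741.
Real time: 33741 / (24000/1001) = 11258247/8000 s.
Target frame: (11258247/8000) × (60) = 33774741/400 ≈ 84436.852 → 84437.
At 60 labels/s: frame 84437 → 00:23:27:17.

00:23:27:17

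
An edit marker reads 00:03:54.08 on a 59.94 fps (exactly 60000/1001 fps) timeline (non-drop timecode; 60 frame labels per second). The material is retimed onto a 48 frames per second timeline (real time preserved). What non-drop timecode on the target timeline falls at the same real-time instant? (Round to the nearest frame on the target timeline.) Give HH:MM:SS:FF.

00:03:54:18

Source frame index: (0×3600 + 3×60 + 54) × 60 + 8 = 14048.
Real time: 14048 / (60000/1001) = 439439/1875 s.
Target frame: (439439/1875) × (48) = 7031024/625 ≈ 11249.638 → 11250.
At 48 labels/s: frame 11250 → 00:03:54:18.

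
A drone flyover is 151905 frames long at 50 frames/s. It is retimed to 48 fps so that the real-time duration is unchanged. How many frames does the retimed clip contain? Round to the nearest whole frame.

145829 frames

Frames at target rate = 151905 × (48) / (50) = 729144/5 ≈ 145828.800.
Nearest whole frame: 145829.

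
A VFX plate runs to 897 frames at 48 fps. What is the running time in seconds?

Running time = 897 / (48) = 18.6875 s.

18.6875 seconds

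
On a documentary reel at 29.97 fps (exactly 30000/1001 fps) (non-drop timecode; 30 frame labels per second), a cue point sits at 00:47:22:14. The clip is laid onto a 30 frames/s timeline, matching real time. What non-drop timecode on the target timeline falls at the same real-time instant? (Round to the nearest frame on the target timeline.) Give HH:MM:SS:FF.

00:47:25:09

Source frame index: (0×3600 + 47×60 + 22) × 30 + 14 = 85274.
Real time: 85274 / (30000/1001) = 42679637/15000 s.
Target frame: (42679637/15000) × (30) = 42679637/500 ≈ 85359.274 → 85359.
At 30 labels/s: frame 85359 → 00:47:25:09.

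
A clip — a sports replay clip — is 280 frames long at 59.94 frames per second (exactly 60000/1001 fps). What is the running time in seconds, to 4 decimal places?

Running time = 280 × 1001/60000 = 7007/1500 s ≈ 4.6713 s.

4.6713 seconds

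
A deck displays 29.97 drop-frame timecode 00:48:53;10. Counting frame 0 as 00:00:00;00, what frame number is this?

As if non-drop at 30 labels/s: (0 × 3600 + 48 × 60 + 53) × 30 + 10 = 88000.
Minute boundaries passed: 48; those not divisible by 10: 48 − 4 = 44; dropped labels = 2 × 44 = 88.
Actual frame index = 88000 − 88 = 87912.

87912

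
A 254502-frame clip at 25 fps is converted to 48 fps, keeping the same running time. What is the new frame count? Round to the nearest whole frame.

Frames at target rate = 254502 × (48) / (25) = 12216096/25 ≈ 488643.840.
Nearest whole frame: 488644.

488644 frames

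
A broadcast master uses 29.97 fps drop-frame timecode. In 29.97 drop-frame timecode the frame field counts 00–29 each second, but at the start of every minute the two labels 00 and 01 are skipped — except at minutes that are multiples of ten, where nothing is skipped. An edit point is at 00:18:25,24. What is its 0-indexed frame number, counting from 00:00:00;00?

33140

Complete 10-minute blocks: 1, each 17982 frames → 17982.
Remaining 8 whole minutes in the current block: 1800 + 7 × 1798 = 14386 frames.
Within the current minute: 25 × 30 + 24 − 2 = 772 (labels ;00/;01 skipped at this minute). Total = 17982 + 14386 + 772 = 33140.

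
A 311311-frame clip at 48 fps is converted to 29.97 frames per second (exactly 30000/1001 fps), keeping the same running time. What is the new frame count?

Target frames = source frames × (target rate / source rate) = 311311 × (30000/1001)/(48) = 311311 × 625/1001 = 194375.

194375 frames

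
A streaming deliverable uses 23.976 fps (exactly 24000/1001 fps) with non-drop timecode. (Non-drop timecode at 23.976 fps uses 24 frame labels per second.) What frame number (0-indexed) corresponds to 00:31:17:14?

frame 45062

Total seconds to the label: (0 × 3600 + 31 × 60 + 17) = 1877.
Frame index = 1877 × 24 + 14 = 45062.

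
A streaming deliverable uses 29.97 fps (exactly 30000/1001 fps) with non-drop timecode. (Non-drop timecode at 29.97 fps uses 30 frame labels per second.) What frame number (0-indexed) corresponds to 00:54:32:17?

Total seconds to the label: (0 × 3600 + 54 × 60 + 32) = 3272.
Frame index = 3272 × 30 + 17 = 98177.

frame 98177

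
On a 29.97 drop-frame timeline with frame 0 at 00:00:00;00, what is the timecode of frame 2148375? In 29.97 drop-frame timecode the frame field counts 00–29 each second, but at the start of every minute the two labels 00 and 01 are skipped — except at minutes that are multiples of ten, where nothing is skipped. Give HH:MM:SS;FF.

Ten DF minutes hold 17982 frames, so frame 2148375 lies in block 119 (frames 2139858–2157839) with 8517 frames into that block.
The block's first minute is 1800 frames and the rest 1798 each; 8517 frames reaches minute 4, so 119 × 18 + 4 × 2 = 2150 labels have been skipped so far.
Adding those back, label number 2148375 + 2150 = 2150525 at 30 labels/s is 71684 s + 5 f = 19 h 54 min 44 s frame 5, i.e. 19:54:44;05.

19:54:44;05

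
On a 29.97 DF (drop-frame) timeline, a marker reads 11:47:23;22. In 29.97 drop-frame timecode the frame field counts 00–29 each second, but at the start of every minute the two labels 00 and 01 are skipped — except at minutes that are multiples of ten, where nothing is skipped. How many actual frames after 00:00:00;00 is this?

1272038

Complete 10-minute blocks: 70, each 17982 frames → 1258740.
Remaining 7 whole minutes in the current block: 1800 + 6 × 1798 = 12588 frames.
Within the current minute: 23 × 30 + 22 − 2 = 710 (labels ;00/;01 skipped at this minute). Total = 1258740 + 12588 + 710 = 1272038.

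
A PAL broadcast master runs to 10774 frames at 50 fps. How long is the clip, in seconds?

Running time = 10774 / (50) = 215.48 s.

215.48 seconds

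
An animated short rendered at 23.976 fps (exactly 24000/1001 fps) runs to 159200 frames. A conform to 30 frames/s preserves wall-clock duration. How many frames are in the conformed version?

199199 frames

Target frames = source frames × (target rate / source rate) = 159200 × (30)/(24000/1001) = 159200 × 1001/800 = 199199.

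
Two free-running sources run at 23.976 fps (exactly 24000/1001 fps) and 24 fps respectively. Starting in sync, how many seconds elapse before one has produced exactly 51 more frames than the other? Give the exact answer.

2127.125 seconds

The gap grows by |24 − 24000/1001| = 24/1001 frames per second.
Time for a 51-frame gap: 51 ÷ (24/1001) = 2127.125 s.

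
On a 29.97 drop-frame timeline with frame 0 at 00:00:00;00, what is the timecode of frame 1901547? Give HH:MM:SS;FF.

17:37:28;11

Ten DF minutes hold 17982 frames, so frame 1901547 lies in block 105 (frames 1888110–1906091) with 13437 frames into that block.
The block's first minute is 1800 frames and the rest 1798 each; 13437 frames reaches minute 7, so 105 × 18 + 7 × 2 = 1904 labels have been skipped so far.
Adding those back, label number 1901547 + 1904 = 1903451 at 30 labels/s is 63448 s + 11 f = 17 h 37 min 28 s frame 11, i.e. 17:37:28;11.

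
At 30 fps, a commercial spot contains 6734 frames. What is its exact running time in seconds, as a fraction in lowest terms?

Running time = 6734 ÷ (30) = 6734 × 1/30 = 3367/15 s.

3367/15 seconds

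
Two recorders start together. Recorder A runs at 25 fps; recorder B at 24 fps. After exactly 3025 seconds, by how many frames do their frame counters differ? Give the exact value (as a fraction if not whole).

3025 frames

A emits 25 × 3025 = 75625 frames; B emits 24 × 3025 = 72600.
Difference = 3025 frames; B is behind A.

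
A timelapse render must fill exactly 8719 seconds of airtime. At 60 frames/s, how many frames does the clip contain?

523140 frames

Frames = 8719 × 60 = 523140.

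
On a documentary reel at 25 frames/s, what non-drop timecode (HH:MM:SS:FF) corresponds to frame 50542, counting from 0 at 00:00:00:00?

00:33:41:17

50542 ÷ 25 = 2021 full seconds, remainder 17 frames.
2021 s = 0 h 33 min 41 s.
Timecode: 00:33:41:17.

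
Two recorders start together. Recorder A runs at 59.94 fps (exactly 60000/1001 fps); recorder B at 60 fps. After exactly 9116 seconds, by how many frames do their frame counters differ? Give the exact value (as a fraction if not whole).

A emits 60000/1001 × 9116 = 546960000/1001 frames; B emits 60 × 9116 = 546960.
Difference = 546960/1001 frames (≈ 546.4136); B is ahead of A.

546960/1001 frames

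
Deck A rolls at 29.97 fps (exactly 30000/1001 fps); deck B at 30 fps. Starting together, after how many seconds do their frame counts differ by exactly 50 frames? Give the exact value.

5005/3 seconds

The gap grows by |30 − 30000/1001| = 30/1001 frames per second.
Time for a 50-frame gap: 50 ÷ (30/1001) = 5005/3 s.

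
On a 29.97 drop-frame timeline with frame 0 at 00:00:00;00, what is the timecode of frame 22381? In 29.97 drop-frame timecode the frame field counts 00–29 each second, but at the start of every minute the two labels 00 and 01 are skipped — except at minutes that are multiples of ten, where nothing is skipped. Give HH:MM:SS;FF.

Each 10-minute DF block holds 10 × 60 × 30 − 9 × 2 = 17982 frames. 22381 ÷ 17982 → 1 full block, remainder 4399.
Within the partial block the first minute is 1800 frames and each further minute 1798, so 2 further minute boundaries passed. Total skipped labels = 18 × 1 + 2 × 2 = 22.
Non-drop label index = 22381 + 22 = 22403; at 30 labels/s that is 00:12:26:23, i.e. DF 00:12:26;23.

00:12:26;23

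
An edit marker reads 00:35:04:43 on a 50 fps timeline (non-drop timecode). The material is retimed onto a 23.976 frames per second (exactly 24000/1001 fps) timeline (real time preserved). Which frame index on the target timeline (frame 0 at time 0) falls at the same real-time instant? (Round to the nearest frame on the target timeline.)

frame 50466

Source frame index: (0×3600 + 35×60 + 4) × 50 + 43 = 105243.
Real time: 105243 / (50) = 105243/50 s.
Target frame: (105243/50) × (24000/1001) = 50516640/1001 ≈ 50466.174 → 50466.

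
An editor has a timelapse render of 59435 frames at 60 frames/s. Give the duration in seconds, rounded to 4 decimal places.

990.5833 seconds

Running time = 59435 × 1/60 = 11887/12 s ≈ 990.5833 s.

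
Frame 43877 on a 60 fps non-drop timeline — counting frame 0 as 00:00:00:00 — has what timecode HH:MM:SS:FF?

00:12:11:17

43877 ÷ 60 = 731 full seconds, remainder 17 frames.
731 s = 0 h 12 min 11 s.
Timecode: 00:12:11:17.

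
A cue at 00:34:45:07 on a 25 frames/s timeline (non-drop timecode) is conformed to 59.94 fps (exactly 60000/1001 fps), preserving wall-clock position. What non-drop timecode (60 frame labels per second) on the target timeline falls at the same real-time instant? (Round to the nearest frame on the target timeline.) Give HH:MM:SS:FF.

00:34:43:12

Source frame index: (0×3600 + 34×60 + 45) × 25 + 7 = 52132.
Real time: 52132 / (25) = 52132/25 s.
Target frame: (52132/25) × (60000/1001) = 125116800/1001 ≈ 124991.808 → 124992.
At 60 labels/s: frame 124992 → 00:34:43:12.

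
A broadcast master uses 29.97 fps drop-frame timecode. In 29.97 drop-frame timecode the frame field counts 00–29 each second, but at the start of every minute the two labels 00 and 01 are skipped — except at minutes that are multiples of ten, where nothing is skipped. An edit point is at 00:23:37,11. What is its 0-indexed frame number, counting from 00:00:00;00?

42479

As if non-drop at 30 labels/s: (0 × 3600 + 23 × 60 + 37) × 30 + 11 = 42521.
Minute boundaries passed: 23; those not divisible by 10: 23 − 2 = 21; dropped labels = 2 × 21 = 42.
Actual frame index = 42521 − 42 = 42479.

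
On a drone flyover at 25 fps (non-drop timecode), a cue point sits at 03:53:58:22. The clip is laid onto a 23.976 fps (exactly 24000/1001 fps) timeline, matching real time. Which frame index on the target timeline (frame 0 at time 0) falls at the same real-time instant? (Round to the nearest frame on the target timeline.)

frame 336597

Source frame index: (3×3600 + 53×60 + 58) × 25 + 22 = 350972.
Real time: 350972 / (25) = 350972/25 s.
Target frame: (350972/25) × (24000/1001) = 336933120/1001 ≈ 336596.523 → 336597.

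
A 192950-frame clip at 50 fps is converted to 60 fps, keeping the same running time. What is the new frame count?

Target frames = source frames × (target rate / source rate) = 192950 × (60)/(50) = 192950 × 6/5 = 231540.

231540 frames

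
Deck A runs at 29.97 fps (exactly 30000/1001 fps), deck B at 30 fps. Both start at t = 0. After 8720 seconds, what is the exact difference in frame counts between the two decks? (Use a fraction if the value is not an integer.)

A emits 30000/1001 × 8720 = 261600000/1001 frames; B emits 30 × 8720 = 261600.
Difference = 261600/1001 frames (≈ 261.3387); B is ahead of A.

261600/1001 frames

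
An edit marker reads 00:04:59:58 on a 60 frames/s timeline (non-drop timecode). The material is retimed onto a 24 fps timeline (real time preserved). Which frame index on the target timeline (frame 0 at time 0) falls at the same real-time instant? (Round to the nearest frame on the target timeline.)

Source frame index: (0×3600 + 4×60 + 59) × 60 + 58 = 17998.
Real time: 17998 / (60) = 8999/30 s.
Target frame: (8999/30) × (24) = 35996/5 ≈ 7199.200 → 7199.

frame 7199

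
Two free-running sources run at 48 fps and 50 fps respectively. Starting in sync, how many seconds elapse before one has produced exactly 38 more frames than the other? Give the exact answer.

The gap grows by |50 − 48| = 2 frames per second.
Time for a 38-frame gap: 38 ÷ (2) = 19 s.

19 seconds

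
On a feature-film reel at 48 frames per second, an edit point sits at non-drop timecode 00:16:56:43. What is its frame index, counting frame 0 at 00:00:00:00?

frame 48811

Total seconds to the label: (0 × 3600 + 16 × 60 + 56) = 1016.
Frame index = 1016 × 48 + 43 = 48811.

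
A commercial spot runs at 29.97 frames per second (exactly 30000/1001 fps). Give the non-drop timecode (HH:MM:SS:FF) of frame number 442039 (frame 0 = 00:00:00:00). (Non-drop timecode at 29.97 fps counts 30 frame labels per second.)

442039 ÷ 30 = 14734 full seconds, remainder 19 frames.
14734 s = 4 h 5 min 34 s.
Timecode: 04:05:34:19.

04:05:34:19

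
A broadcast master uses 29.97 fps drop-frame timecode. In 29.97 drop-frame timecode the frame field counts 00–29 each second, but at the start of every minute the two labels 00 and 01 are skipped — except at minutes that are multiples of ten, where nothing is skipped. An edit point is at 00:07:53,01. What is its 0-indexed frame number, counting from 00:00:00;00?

As if non-drop at 30 labels/s: (0 × 3600 + 7 × 60 + 53) × 30 + 1 = 14191.
Minute boundaries passed: 7; those not divisible by 10: 7 − 0 = 7; dropped labels = 2 × 7 = 14.
Actual frame index = 14191 − 14 = 14177.

14177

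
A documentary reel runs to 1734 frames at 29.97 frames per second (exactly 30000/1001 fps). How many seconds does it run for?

Running time = 1734 / (30000/1001) = 57.8578 s.

57.8578 seconds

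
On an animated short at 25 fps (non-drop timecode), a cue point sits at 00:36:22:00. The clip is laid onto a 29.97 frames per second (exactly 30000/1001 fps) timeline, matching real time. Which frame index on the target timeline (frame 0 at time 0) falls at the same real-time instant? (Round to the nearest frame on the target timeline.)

Source frame index: (0×3600 + 36×60 + 22) × 25 + 0 = 54550.
Real time: 54550 / (25) = 2182 s.
Target frame: (2182) × (30000/1001) = 65460000/1001 ≈ 65394.605 → 65395.

frame 65395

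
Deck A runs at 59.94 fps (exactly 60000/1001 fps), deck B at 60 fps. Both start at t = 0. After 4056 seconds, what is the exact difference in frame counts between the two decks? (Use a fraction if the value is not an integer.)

A emits 60000/1001 × 4056 = 18720000/77 frames; B emits 60 × 4056 = 243360.
Difference = 18720/77 frames (≈ 243.1169); B is ahead of A.

18720/77 frames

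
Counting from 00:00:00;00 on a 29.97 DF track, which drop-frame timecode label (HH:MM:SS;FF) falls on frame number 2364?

Ten DF minutes hold 17982 frames, so frame 2364 lies in block 0 (frames 0–17981) with 2364 frames into that block.
The block's first minute is 1800 frames and the rest 1798 each; 2364 frames reaches minute 1, so 0 × 18 + 1 × 2 = 2 labels have been skipped so far.
Adding those back, label number 2364 + 2 = 2366 at 30 labels/s is 78 s + 26 f = 0 h 1 min 18 s frame 26, i.e. 00:01:18;26.

00:01:18;26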